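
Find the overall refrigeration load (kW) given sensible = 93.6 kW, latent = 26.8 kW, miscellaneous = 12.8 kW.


Q_total = Q_s + Q_l + Q_misc
Q_total = 93.6 + 26.8 + 12.8
Q_total = 133.2 kW

133.2


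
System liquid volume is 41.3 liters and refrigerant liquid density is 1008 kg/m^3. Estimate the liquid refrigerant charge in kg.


Charge = V * rho / 1000
Charge = 41.3 * 1008 / 1000
Charge = 41.63 kg

41.63


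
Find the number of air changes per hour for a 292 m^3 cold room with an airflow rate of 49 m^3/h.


ACH = flow / volume
ACH = 49 / 292
ACH = 0.168

0.168


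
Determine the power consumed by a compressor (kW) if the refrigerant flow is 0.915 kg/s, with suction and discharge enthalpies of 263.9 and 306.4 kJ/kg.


dh = 306.4 - 263.9 = 42.5 kJ/kg
W = m_dot * dh = 0.915 * 42.5 = 38.89 kW

38.89


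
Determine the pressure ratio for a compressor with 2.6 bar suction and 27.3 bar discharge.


PR = P_high / P_low
PR = 27.3 / 2.6
PR = 10.5

10.5


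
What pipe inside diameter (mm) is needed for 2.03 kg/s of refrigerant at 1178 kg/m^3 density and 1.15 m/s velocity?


A = m_dot / (rho * v) = 2.03 / (1178 * 1.15) = 0.00149848675 m^2
d = sqrt(4*A/pi) * 1000
d = 43.7 mm

43.7


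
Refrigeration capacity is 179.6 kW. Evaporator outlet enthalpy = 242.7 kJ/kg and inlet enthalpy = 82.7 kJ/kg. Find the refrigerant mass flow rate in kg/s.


dh = 242.7 - 82.7 = 160.0 kJ/kg
m_dot = Q / dh = 179.6 / 160.0 = 1.1225 kg/s

1.1225


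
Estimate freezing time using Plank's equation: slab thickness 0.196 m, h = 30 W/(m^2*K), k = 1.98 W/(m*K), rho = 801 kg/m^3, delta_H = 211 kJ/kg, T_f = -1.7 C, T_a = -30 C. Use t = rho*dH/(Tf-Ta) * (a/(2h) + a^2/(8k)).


dT = -1.7 - (-30) = 28.3 K
term1 = a/(2h) = 0.196/(2*30) = 0.003266666667
term2 = a^2/(8k) = 0.196^2/(8*1.98) = 0.002425252525
t = rho*dH*1000/dT * (term1 + term2)
t = 801*211*1000/28.3 * (0.003266666667 + 0.002425252525)
t = 33993 s

33993


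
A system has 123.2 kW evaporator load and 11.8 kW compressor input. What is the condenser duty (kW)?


Q_cond = Q_evap + W
Q_cond = 123.2 + 11.8
Q_cond = 135.0 kW

135.0


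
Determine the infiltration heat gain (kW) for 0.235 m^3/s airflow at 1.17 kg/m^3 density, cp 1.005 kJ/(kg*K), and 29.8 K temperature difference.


Q = V_dot * rho * cp * dT
Q = 0.235 * 1.17 * 1.005 * 29.8
Q = 8.234 kW

8.234


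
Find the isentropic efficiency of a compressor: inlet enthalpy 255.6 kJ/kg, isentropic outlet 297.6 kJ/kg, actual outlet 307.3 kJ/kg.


dh_ideal = 297.6 - 255.6 = 42.0 kJ/kg
dh_actual = 307.3 - 255.6 = 51.7 kJ/kg
eta_s = dh_ideal / dh_actual = 42.0 / 51.7
eta_s = 0.8124

0.8124


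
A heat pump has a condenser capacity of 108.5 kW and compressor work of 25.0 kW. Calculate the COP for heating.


COP_hp = Q_cond / W
COP_hp = 108.5 / 25.0
COP_hp = 4.34

4.34


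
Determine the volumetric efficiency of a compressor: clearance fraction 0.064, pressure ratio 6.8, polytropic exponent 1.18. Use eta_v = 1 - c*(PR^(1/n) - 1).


PR^(1/n) = 6.8^(1/1.18) = 5.07593472
eta_v = 1 - 0.064 * (5.07593472 - 1)
eta_v = 0.7391

0.7391


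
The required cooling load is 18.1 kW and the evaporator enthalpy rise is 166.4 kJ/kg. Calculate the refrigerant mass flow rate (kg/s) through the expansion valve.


m_dot = Q / dh
m_dot = 18.1 / 166.4
m_dot = 0.1088 kg/s

0.1088


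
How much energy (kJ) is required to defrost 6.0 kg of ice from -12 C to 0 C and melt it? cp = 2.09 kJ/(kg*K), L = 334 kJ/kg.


Sensible heat = cp * dT = 2.09 * 12 = 25.08 kJ/kg
Total per kg = 25.08 + 334 = 359.08 kJ/kg
Q = m * total = 6.0 * 359.08
Q = 2154.5 kJ

2154.5


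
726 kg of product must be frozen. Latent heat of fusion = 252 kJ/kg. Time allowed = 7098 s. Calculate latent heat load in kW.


Q_lat = m * h_fg / t
Q_lat = 726 * 252 / 7098
Q_lat = 25.78 kW

25.78


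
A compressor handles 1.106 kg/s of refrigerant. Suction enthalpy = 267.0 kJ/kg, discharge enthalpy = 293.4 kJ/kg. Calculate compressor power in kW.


dh = 293.4 - 267.0 = 26.4 kJ/kg
W = m_dot * dh = 1.106 * 26.4 = 29.2 kW

29.2


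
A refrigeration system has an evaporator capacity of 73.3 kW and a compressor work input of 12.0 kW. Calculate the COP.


COP = Q_evap / W
COP = 73.3 / 12.0
COP = 6.108

6.108


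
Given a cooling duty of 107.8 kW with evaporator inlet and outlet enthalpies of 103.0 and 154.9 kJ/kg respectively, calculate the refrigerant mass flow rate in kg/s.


dh = 154.9 - 103.0 = 51.9 kJ/kg
m_dot = Q / dh = 107.8 / 51.9 = 2.0771 kg/s

2.0771


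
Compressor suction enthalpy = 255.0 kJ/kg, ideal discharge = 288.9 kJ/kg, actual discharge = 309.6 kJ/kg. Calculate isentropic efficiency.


dh_ideal = 288.9 - 255.0 = 33.9 kJ/kg
dh_actual = 309.6 - 255.0 = 54.6 kJ/kg
eta_s = dh_ideal / dh_actual = 33.9 / 54.6
eta_s = 0.6209

0.6209


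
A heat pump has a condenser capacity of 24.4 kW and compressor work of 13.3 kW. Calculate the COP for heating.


COP_hp = Q_cond / W
COP_hp = 24.4 / 13.3
COP_hp = 1.835

1.835


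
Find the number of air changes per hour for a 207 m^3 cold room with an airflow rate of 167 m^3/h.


ACH = flow / volume
ACH = 167 / 207
ACH = 0.807

0.807


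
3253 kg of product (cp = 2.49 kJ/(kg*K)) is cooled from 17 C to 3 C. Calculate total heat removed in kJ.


dT = 17 - (3) = 14 K
Q = m * cp * dT = 3253 * 2.49 * 14
Q = 113400 kJ

113400


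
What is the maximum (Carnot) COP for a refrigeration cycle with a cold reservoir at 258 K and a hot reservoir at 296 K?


dT = 296 - 258 = 38 K
COP_carnot = T_cold / dT = 258 / 38
COP_carnot = 6.789

6.789


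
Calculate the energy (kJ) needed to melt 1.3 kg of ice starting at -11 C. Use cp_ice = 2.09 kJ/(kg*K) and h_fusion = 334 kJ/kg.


Sensible heat = cp * dT = 2.09 * 11 = 22.99 kJ/kg
Total per kg = 22.99 + 334 = 356.99 kJ/kg
Q = m * total = 1.3 * 356.99
Q = 464.1 kJ

464.1


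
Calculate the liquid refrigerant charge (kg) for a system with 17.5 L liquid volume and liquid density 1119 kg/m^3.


Charge = V * rho / 1000
Charge = 17.5 * 1119 / 1000
Charge = 19.58 kg

19.58


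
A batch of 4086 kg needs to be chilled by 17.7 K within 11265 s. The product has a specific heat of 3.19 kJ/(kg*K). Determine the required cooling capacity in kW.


Q = m * cp * dT / t
Q = 4086 * 3.19 * 17.7 / 11265
Q = 20.48 kW

20.48


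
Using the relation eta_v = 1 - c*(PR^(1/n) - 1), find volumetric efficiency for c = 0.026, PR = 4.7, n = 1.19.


PR^(1/n) = 4.7^(1/1.19) = 3.67103154
eta_v = 1 - 0.026 * (3.67103154 - 1)
eta_v = 0.9306

0.9306


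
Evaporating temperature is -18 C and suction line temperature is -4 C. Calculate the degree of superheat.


Superheat = T_suction - T_evap
Superheat = -4 - (-18)
Superheat = 14 K

14


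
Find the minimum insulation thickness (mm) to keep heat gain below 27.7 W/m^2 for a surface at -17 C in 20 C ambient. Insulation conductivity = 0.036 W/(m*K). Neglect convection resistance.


dT = 20 - (-17) = 37 K
thickness = k * dT / q_max * 1000
thickness = 0.036 * 37 / 27.7 * 1000
thickness = 48.1 mm

48.1


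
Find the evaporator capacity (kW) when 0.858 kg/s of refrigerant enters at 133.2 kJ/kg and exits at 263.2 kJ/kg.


dh = 263.2 - 133.2 = 130.0 kJ/kg
Q_evap = m_dot * dh = 0.858 * 130.0
Q_evap = 111.54 kW

111.54


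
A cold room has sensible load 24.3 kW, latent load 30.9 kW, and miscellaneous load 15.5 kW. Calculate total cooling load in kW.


Q_total = Q_s + Q_l + Q_misc
Q_total = 24.3 + 30.9 + 15.5
Q_total = 70.7 kW

70.7


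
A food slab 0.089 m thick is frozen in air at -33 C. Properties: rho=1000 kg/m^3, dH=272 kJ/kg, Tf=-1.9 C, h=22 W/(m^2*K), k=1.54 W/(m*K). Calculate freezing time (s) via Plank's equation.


dT = -1.9 - (-33) = 31.1 K
term1 = a/(2h) = 0.089/(2*22) = 0.002022727273
term2 = a^2/(8k) = 0.089^2/(8*1.54) = 0.0006429383117
t = rho*dH*1000/dT * (term1 + term2)
t = 1000*272*1000/31.1 * (0.002022727273 + 0.0006429383117)
t = 23314 s

23314


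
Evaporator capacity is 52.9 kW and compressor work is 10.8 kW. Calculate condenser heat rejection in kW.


Q_cond = Q_evap + W
Q_cond = 52.9 + 10.8
Q_cond = 63.7 kW

63.7


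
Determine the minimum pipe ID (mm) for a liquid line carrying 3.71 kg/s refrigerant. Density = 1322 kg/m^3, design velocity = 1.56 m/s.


A = m_dot / (rho * v) = 3.71 / (1322 * 1.56) = 0.001798944878 m^2
d = sqrt(4*A/pi) * 1000
d = 47.9 mm

47.9


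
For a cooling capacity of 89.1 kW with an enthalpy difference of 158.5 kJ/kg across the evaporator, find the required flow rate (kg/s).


m_dot = Q / dh
m_dot = 89.1 / 158.5
m_dot = 0.5621 kg/s

0.5621


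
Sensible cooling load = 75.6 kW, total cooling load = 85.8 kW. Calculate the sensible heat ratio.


SHR = Q_sensible / Q_total
SHR = 75.6 / 85.8
SHR = 0.881

0.881


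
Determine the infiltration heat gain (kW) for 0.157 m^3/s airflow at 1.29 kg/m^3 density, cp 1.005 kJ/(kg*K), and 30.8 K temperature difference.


Q = V_dot * rho * cp * dT
Q = 0.157 * 1.29 * 1.005 * 30.8
Q = 6.269 kW

6.269


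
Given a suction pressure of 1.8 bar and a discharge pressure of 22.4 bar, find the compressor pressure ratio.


PR = P_high / P_low
PR = 22.4 / 1.8
PR = 12.444

12.444


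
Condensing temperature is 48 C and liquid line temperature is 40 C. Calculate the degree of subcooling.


Subcooling = T_cond - T_liquid
Subcooling = 48 - 40
Subcooling = 8 K

8


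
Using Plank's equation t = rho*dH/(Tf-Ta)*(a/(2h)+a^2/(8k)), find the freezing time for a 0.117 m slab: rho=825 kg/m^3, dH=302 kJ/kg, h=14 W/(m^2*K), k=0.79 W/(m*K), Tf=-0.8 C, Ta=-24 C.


dT = -0.8 - (-24) = 23.2 K
term1 = a/(2h) = 0.117/(2*14) = 0.004178571429
term2 = a^2/(8k) = 0.117^2/(8*0.79) = 0.002165981013
t = rho*dH*1000/dT * (term1 + term2)
t = 825*302*1000/23.2 * (0.004178571429 + 0.002165981013)
t = 68136 s

68136


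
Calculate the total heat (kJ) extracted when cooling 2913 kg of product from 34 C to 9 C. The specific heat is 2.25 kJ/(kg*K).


dT = 34 - (9) = 25 K
Q = m * cp * dT = 2913 * 2.25 * 25
Q = 163856 kJ

163856


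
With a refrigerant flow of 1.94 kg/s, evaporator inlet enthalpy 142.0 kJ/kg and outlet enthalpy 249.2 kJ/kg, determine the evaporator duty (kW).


dh = 249.2 - 142.0 = 107.2 kJ/kg
Q_evap = m_dot * dh = 1.94 * 107.2
Q_evap = 207.97 kW

207.97


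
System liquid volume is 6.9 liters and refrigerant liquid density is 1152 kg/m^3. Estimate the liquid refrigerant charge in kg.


Charge = V * rho / 1000
Charge = 6.9 * 1152 / 1000
Charge = 7.95 kg

7.95


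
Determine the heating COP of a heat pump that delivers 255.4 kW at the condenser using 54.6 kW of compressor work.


COP_hp = Q_cond / W
COP_hp = 255.4 / 54.6
COP_hp = 4.678

4.678


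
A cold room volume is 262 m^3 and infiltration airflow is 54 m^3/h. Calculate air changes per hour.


ACH = flow / volume
ACH = 54 / 262
ACH = 0.206

0.206


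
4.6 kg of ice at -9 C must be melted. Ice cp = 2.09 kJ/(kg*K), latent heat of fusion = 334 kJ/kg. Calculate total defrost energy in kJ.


Sensible heat = cp * dT = 2.09 * 9 = 18.81 kJ/kg
Total per kg = 18.81 + 334 = 352.81 kJ/kg
Q = m * total = 4.6 * 352.81
Q = 1622.9 kJ

1622.9


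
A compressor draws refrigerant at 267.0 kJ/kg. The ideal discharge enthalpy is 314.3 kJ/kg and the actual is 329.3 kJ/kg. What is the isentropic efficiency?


dh_ideal = 314.3 - 267.0 = 47.3 kJ/kg
dh_actual = 329.3 - 267.0 = 62.3 kJ/kg
eta_s = dh_ideal / dh_actual = 47.3 / 62.3
eta_s = 0.7592

0.7592


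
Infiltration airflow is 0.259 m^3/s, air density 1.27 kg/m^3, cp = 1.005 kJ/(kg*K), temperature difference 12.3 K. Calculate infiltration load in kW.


Q = V_dot * rho * cp * dT
Q = 0.259 * 1.27 * 1.005 * 12.3
Q = 4.066 kW

4.066


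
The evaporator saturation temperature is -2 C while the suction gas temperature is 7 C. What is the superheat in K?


Superheat = T_suction - T_evap
Superheat = 7 - (-2)
Superheat = 9 K

9


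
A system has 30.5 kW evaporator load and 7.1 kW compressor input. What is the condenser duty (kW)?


Q_cond = Q_evap + W
Q_cond = 30.5 + 7.1
Q_cond = 37.6 kW

37.6


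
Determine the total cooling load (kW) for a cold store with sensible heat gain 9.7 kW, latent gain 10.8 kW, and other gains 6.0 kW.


Q_total = Q_s + Q_l + Q_misc
Q_total = 9.7 + 10.8 + 6.0
Q_total = 26.5 kW

26.5


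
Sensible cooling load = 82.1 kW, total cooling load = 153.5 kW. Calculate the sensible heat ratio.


SHR = Q_sensible / Q_total
SHR = 82.1 / 153.5
SHR = 0.535

0.535


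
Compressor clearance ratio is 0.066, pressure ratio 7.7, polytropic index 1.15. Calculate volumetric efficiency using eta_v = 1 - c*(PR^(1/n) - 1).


PR^(1/n) = 7.7^(1/1.15) = 5.90012891
eta_v = 1 - 0.066 * (5.90012891 - 1)
eta_v = 0.6766

0.6766


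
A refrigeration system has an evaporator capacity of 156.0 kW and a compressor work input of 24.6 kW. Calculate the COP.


COP = Q_evap / W
COP = 156.0 / 24.6
COP = 6.341

6.341


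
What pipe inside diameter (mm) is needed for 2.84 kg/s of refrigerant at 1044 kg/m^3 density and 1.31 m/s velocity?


A = m_dot / (rho * v) = 2.84 / (1044 * 1.31) = 0.002076569858 m^2
d = sqrt(4*A/pi) * 1000
d = 51.4 mm

51.4


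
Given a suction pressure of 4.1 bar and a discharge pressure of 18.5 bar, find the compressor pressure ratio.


PR = P_high / P_low
PR = 18.5 / 4.1
PR = 4.512

4.512


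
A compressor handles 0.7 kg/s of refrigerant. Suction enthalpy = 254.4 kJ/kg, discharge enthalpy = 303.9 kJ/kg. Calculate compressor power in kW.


dh = 303.9 - 254.4 = 49.5 kJ/kg
W = m_dot * dh = 0.7 * 49.5 = 34.65 kW

34.65


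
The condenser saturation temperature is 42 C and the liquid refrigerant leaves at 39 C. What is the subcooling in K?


Subcooling = T_cond - T_liquid
Subcooling = 42 - 39
Subcooling = 3 K

3


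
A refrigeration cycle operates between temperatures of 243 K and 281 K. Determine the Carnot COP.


dT = 281 - 243 = 38 K
COP_carnot = T_cold / dT = 243 / 38
COP_carnot = 6.395

6.395


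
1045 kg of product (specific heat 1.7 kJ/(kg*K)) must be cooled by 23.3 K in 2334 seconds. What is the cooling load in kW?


Q = m * cp * dT / t
Q = 1045 * 1.7 * 23.3 / 2334
Q = 17.735 kW

17.735


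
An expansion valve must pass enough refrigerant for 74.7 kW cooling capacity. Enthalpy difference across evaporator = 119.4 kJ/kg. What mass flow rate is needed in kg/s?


m_dot = Q / dh
m_dot = 74.7 / 119.4
m_dot = 0.6256 kg/s

0.6256


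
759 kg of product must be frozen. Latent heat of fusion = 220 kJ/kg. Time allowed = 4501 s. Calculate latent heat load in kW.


Q_lat = m * h_fg / t
Q_lat = 759 * 220 / 4501
Q_lat = 37.1 kW

37.1


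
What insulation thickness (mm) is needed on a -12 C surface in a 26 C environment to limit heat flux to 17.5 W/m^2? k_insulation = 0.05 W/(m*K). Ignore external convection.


dT = 26 - (-12) = 38 K
thickness = k * dT / q_max * 1000
thickness = 0.05 * 38 / 17.5 * 1000
thickness = 108.6 mm

108.6


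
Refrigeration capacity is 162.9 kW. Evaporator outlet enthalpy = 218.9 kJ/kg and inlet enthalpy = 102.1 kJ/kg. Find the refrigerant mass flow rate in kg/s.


dh = 218.9 - 102.1 = 116.8 kJ/kg
m_dot = Q / dh = 162.9 / 116.8 = 1.3947 kg/s

1.3947


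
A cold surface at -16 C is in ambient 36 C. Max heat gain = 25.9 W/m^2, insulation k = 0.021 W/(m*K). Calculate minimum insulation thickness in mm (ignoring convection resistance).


dT = 36 - (-16) = 52 K
thickness = k * dT / q_max * 1000
thickness = 0.021 * 52 / 25.9 * 1000
thickness = 42.2 mm

42.2


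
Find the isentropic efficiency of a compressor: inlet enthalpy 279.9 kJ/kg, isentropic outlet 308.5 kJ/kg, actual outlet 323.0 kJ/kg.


dh_ideal = 308.5 - 279.9 = 28.6 kJ/kg
dh_actual = 323.0 - 279.9 = 43.1 kJ/kg
eta_s = dh_ideal / dh_actual = 28.6 / 43.1
eta_s = 0.6636

0.6636


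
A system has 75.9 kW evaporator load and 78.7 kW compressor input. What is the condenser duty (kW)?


Q_cond = Q_evap + W
Q_cond = 75.9 + 78.7
Q_cond = 154.6 kW

154.6


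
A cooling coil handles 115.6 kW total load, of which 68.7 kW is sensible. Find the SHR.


SHR = Q_sensible / Q_total
SHR = 68.7 / 115.6
SHR = 0.594

0.594


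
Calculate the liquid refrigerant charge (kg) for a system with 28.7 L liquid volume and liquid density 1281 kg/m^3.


Charge = V * rho / 1000
Charge = 28.7 * 1281 / 1000
Charge = 36.76 kg

36.76


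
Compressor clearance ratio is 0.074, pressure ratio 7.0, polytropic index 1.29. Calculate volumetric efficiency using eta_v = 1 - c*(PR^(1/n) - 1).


PR^(1/n) = 7.0^(1/1.29) = 4.5197536
eta_v = 1 - 0.074 * (4.5197536 - 1)
eta_v = 0.7395

0.7395


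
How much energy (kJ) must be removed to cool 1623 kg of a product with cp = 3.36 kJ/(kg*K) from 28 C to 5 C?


dT = 28 - (5) = 23 K
Q = m * cp * dT = 1623 * 3.36 * 23
Q = 125425 kJ

125425


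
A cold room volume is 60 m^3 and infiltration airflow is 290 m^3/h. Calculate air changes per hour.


ACH = flow / volume
ACH = 290 / 60
ACH = 4.833

4.833


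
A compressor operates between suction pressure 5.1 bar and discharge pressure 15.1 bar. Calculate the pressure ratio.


PR = P_high / P_low
PR = 15.1 / 5.1
PR = 2.961

2.961


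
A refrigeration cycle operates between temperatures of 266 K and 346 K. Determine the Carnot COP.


dT = 346 - 266 = 80 K
COP_carnot = T_cold / dT = 266 / 80
COP_carnot = 3.325

3.325


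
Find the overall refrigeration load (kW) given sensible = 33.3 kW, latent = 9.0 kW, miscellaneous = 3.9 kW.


Q_total = Q_s + Q_l + Q_misc
Q_total = 33.3 + 9.0 + 3.9
Q_total = 46.2 kW

46.2


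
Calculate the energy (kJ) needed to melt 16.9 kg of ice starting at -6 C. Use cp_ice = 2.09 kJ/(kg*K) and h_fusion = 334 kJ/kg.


Sensible heat = cp * dT = 2.09 * 6 = 12.54 kJ/kg
Total per kg = 12.54 + 334 = 346.54 kJ/kg
Q = m * total = 16.9 * 346.54
Q = 5856.5 kJ

5856.5


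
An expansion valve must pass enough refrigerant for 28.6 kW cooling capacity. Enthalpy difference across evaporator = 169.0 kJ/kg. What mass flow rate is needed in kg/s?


m_dot = Q / dh
m_dot = 28.6 / 169.0
m_dot = 0.1692 kg/s

0.1692


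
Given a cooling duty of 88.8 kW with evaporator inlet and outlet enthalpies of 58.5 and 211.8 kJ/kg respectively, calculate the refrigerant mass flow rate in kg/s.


dh = 211.8 - 58.5 = 153.3 kJ/kg
m_dot = Q / dh = 88.8 / 153.3 = 0.5793 kg/s

0.5793


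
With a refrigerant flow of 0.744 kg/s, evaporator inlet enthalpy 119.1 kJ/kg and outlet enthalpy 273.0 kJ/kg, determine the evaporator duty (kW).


dh = 273.0 - 119.1 = 153.9 kJ/kg
Q_evap = m_dot * dh = 0.744 * 153.9
Q_evap = 114.5 kW

114.5


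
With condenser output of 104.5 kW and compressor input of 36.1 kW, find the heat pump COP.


COP_hp = Q_cond / W
COP_hp = 104.5 / 36.1
COP_hp = 2.895

2.895


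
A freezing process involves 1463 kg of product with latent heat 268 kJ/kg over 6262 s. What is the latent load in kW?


Q_lat = m * h_fg / t
Q_lat = 1463 * 268 / 6262
Q_lat = 62.61 kW

62.61


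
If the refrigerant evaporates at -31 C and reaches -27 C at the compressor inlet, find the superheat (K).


Superheat = T_suction - T_evap
Superheat = -27 - (-31)
Superheat = 4 K

4


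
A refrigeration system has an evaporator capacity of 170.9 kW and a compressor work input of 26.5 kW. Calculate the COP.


COP = Q_evap / W
COP = 170.9 / 26.5
COP = 6.449

6.449


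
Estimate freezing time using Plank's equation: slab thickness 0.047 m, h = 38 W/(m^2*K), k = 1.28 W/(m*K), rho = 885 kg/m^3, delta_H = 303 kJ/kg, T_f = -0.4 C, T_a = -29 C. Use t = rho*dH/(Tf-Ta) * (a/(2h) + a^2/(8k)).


dT = -0.4 - (-29) = 28.6 K
term1 = a/(2h) = 0.047/(2*38) = 0.0006184210526
term2 = a^2/(8k) = 0.047^2/(8*1.28) = 0.0002157226562
t = rho*dH*1000/dT * (term1 + term2)
t = 885*303*1000/28.6 * (0.0006184210526 + 0.0002157226562)
t = 7821 s

7821


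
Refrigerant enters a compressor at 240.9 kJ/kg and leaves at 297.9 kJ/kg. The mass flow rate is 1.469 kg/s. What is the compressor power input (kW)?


dh = 297.9 - 240.9 = 57.0 kJ/kg
W = m_dot * dh = 1.469 * 57.0 = 83.73 kW

83.73


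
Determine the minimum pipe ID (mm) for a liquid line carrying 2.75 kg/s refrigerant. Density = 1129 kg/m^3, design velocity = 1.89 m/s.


A = m_dot / (rho * v) = 2.75 / (1129 * 1.89) = 0.001288774539 m^2
d = sqrt(4*A/pi) * 1000
d = 40.5 mm

40.5


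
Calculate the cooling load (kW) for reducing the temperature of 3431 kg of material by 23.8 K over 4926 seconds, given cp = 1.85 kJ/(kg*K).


Q = m * cp * dT / t
Q = 3431 * 1.85 * 23.8 / 4926
Q = 30.667 kW

30.667


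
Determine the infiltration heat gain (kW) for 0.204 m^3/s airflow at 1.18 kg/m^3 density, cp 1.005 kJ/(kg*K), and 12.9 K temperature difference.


Q = V_dot * rho * cp * dT
Q = 0.204 * 1.18 * 1.005 * 12.9
Q = 3.121 kW

3.121


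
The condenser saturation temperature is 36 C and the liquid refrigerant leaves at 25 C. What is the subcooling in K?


Subcooling = T_cond - T_liquid
Subcooling = 36 - 25
Subcooling = 11 K

11


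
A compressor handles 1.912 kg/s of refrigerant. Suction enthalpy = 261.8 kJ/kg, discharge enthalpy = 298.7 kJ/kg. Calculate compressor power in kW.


dh = 298.7 - 261.8 = 36.9 kJ/kg
W = m_dot * dh = 1.912 * 36.9 = 70.55 kW

70.55


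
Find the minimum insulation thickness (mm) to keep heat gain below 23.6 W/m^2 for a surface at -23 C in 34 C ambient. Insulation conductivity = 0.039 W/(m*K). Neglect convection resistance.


dT = 34 - (-23) = 57 K
thickness = k * dT / q_max * 1000
thickness = 0.039 * 57 / 23.6 * 1000
thickness = 94.2 mm

94.2


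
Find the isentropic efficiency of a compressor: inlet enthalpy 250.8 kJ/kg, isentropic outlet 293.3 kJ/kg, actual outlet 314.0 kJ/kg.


dh_ideal = 293.3 - 250.8 = 42.5 kJ/kg
dh_actual = 314.0 - 250.8 = 63.2 kJ/kg
eta_s = dh_ideal / dh_actual = 42.5 / 63.2
eta_s = 0.6725

0.6725


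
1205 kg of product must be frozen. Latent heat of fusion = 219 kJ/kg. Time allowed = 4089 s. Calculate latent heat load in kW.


Q_lat = m * h_fg / t
Q_lat = 1205 * 219 / 4089
Q_lat = 64.54 kW

64.54


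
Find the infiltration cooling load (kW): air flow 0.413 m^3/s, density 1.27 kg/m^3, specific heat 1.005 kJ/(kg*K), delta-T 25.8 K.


Q = V_dot * rho * cp * dT
Q = 0.413 * 1.27 * 1.005 * 25.8
Q = 13.6 kW

13.6


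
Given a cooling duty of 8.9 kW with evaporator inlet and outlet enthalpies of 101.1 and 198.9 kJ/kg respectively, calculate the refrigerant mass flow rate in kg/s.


dh = 198.9 - 101.1 = 97.8 kJ/kg
m_dot = Q / dh = 8.9 / 97.8 = 0.091 kg/s

0.091


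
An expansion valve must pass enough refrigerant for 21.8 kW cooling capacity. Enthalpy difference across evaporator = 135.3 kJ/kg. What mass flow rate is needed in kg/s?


m_dot = Q / dh
m_dot = 21.8 / 135.3
m_dot = 0.1611 kg/s

0.1611


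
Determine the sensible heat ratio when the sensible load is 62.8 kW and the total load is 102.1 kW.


SHR = Q_sensible / Q_total
SHR = 62.8 / 102.1
SHR = 0.615

0.615


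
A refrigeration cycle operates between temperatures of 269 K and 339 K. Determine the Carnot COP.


dT = 339 - 269 = 70 K
COP_carnot = T_cold / dT = 269 / 70
COP_carnot = 3.843

3.843


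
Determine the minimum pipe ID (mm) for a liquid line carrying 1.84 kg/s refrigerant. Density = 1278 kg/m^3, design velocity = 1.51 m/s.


A = m_dot / (rho * v) = 1.84 / (1278 * 1.51) = 0.0009534765621 m^2
d = sqrt(4*A/pi) * 1000
d = 34.8 mm

34.8


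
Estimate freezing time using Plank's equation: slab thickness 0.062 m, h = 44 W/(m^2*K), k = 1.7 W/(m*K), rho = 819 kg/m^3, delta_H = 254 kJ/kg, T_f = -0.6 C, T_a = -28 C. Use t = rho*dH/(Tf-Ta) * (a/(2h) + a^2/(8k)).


dT = -0.6 - (-28) = 27.4 K
term1 = a/(2h) = 0.062/(2*44) = 0.0007045454545
term2 = a^2/(8k) = 0.062^2/(8*1.7) = 0.0002826470588
t = rho*dH*1000/dT * (term1 + term2)
t = 819*254*1000/27.4 * (0.0007045454545 + 0.0002826470588)
t = 7495 s

7495


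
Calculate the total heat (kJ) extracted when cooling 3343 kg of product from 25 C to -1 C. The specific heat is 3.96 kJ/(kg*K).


dT = 25 - (-1) = 26 K
Q = m * cp * dT = 3343 * 3.96 * 26
Q = 344195 kJ

344195


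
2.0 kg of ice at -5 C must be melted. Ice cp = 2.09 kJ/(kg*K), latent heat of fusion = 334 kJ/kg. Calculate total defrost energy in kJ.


Sensible heat = cp * dT = 2.09 * 5 = 10.45 kJ/kg
Total per kg = 10.45 + 334 = 344.45 kJ/kg
Q = m * total = 2.0 * 344.45
Q = 688.9 kJ

688.9


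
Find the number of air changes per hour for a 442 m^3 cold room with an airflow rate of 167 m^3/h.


ACH = flow / volume
ACH = 167 / 442
ACH = 0.378

0.378


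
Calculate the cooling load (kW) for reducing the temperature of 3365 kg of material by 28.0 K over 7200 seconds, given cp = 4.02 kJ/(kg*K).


Q = m * cp * dT / t
Q = 3365 * 4.02 * 28.0 / 7200
Q = 52.606 kW

52.606


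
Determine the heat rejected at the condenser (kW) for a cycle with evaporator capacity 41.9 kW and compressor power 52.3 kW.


Q_cond = Q_evap + W
Q_cond = 41.9 + 52.3
Q_cond = 94.2 kW

94.2


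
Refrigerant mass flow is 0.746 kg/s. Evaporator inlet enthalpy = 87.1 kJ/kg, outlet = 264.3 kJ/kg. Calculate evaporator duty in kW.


dh = 264.3 - 87.1 = 177.2 kJ/kg
Q_evap = m_dot * dh = 0.746 * 177.2
Q_evap = 132.19 kW

132.19


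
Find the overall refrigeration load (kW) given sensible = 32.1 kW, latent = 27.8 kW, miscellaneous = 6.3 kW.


Q_total = Q_s + Q_l + Q_misc
Q_total = 32.1 + 27.8 + 6.3
Q_total = 66.2 kW

66.2


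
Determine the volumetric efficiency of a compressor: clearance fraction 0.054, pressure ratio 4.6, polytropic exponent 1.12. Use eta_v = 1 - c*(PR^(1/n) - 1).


PR^(1/n) = 4.6^(1/1.12) = 3.90614233
eta_v = 1 - 0.054 * (3.90614233 - 1)
eta_v = 0.8431

0.8431


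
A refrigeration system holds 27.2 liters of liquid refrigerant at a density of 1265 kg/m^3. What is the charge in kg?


Charge = V * rho / 1000
Charge = 27.2 * 1265 / 1000
Charge = 34.41 kg

34.41


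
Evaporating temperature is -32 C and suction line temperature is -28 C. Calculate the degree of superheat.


Superheat = T_suction - T_evap
Superheat = -28 - (-32)
Superheat = 4 K

4


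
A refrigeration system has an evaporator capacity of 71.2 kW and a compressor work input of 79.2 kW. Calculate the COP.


COP = Q_evap / W
COP = 71.2 / 79.2
COP = 0.899

0.899


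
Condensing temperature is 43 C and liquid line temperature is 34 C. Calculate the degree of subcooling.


Subcooling = T_cond - T_liquid
Subcooling = 43 - 34
Subcooling = 9 K

9


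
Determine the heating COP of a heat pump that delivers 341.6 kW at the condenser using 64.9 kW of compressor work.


COP_hp = Q_cond / W
COP_hp = 341.6 / 64.9
COP_hp = 5.263

5.263


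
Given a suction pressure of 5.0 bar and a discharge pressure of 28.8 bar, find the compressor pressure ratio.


PR = P_high / P_low
PR = 28.8 / 5.0
PR = 5.76

5.76


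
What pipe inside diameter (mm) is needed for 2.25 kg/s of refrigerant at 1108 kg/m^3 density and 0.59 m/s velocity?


A = m_dot / (rho * v) = 2.25 / (1108 * 0.59) = 0.003441840543 m^2
d = sqrt(4*A/pi) * 1000
d = 66.2 mm

66.2


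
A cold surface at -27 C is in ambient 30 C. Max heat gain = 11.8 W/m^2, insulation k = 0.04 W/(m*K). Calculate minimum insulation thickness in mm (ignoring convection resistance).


dT = 30 - (-27) = 57 K
thickness = k * dT / q_max * 1000
thickness = 0.04 * 57 / 11.8 * 1000
thickness = 193.2 mm

193.2


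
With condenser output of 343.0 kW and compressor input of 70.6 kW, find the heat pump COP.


COP_hp = Q_cond / W
COP_hp = 343.0 / 70.6
COP_hp = 4.858

4.858


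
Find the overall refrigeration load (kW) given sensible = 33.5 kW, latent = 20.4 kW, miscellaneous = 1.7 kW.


Q_total = Q_s + Q_l + Q_misc
Q_total = 33.5 + 20.4 + 1.7
Q_total = 55.6 kW

55.6


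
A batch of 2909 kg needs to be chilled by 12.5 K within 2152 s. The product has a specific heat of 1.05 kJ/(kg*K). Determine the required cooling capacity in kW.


Q = m * cp * dT / t
Q = 2909 * 1.05 * 12.5 / 2152
Q = 17.742 kW

17.742


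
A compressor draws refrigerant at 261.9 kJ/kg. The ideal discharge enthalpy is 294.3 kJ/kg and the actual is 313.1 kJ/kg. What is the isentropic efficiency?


dh_ideal = 294.3 - 261.9 = 32.4 kJ/kg
dh_actual = 313.1 - 261.9 = 51.2 kJ/kg
eta_s = dh_ideal / dh_actual = 32.4 / 51.2
eta_s = 0.6328

0.6328


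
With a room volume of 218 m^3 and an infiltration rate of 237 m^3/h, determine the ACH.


ACH = flow / volume
ACH = 237 / 218
ACH = 1.087

1.087


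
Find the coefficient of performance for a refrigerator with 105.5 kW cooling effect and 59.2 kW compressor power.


COP = Q_evap / W
COP = 105.5 / 59.2
COP = 1.782

1.782


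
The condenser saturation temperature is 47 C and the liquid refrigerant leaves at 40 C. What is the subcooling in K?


Subcooling = T_cond - T_liquid
Subcooling = 47 - 40
Subcooling = 7 K

7


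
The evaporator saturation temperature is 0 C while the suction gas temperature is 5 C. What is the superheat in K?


Superheat = T_suction - T_evap
Superheat = 5 - (0)
Superheat = 5 K

5


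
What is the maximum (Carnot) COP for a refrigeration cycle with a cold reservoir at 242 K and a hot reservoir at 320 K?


dT = 320 - 242 = 78 K
COP_carnot = T_cold / dT = 242 / 78
COP_carnot = 3.103

3.103


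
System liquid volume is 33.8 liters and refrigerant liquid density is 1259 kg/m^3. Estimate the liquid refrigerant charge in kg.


Charge = V * rho / 1000
Charge = 33.8 * 1259 / 1000
Charge = 42.55 kg

42.55


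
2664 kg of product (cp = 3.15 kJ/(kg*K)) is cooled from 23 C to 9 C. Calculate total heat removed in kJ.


dT = 23 - (9) = 14 K
Q = m * cp * dT = 2664 * 3.15 * 14
Q = 117482 kJ

117482


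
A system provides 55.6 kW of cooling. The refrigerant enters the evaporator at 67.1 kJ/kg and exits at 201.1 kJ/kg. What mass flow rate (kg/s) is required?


dh = 201.1 - 67.1 = 134.0 kJ/kg
m_dot = Q / dh = 55.6 / 134.0 = 0.4149 kg/s

0.4149


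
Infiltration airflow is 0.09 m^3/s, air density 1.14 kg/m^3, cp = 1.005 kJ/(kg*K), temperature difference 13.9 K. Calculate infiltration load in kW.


Q = V_dot * rho * cp * dT
Q = 0.09 * 1.14 * 1.005 * 13.9
Q = 1.433 kW

1.433


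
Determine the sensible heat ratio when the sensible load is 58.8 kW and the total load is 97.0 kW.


SHR = Q_sensible / Q_total
SHR = 58.8 / 97.0
SHR = 0.606

0.606


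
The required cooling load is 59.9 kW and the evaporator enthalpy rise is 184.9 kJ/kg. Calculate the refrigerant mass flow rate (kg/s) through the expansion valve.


m_dot = Q / dh
m_dot = 59.9 / 184.9
m_dot = 0.324 kg/s

0.324


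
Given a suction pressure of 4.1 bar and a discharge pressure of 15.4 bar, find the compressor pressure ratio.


PR = P_high / P_low
PR = 15.4 / 4.1
PR = 3.756

3.756


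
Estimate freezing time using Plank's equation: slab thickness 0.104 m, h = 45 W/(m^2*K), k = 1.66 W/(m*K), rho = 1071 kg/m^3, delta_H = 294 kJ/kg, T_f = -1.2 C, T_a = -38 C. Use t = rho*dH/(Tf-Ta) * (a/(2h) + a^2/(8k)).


dT = -1.2 - (-38) = 36.8 K
term1 = a/(2h) = 0.104/(2*45) = 0.001155555556
term2 = a^2/(8k) = 0.104^2/(8*1.66) = 0.0008144578313
t = rho*dH*1000/dT * (term1 + term2)
t = 1071*294*1000/36.8 * (0.001155555556 + 0.0008144578313)
t = 16856 s

16856


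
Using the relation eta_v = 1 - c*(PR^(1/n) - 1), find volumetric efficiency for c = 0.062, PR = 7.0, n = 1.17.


PR^(1/n) = 7.0^(1/1.17) = 5.27601495
eta_v = 1 - 0.062 * (5.27601495 - 1)
eta_v = 0.7349

0.7349


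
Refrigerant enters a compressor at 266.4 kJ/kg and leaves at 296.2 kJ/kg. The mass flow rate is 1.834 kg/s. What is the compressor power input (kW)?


dh = 296.2 - 266.4 = 29.8 kJ/kg
W = m_dot * dh = 1.834 * 29.8 = 54.65 kW

54.65


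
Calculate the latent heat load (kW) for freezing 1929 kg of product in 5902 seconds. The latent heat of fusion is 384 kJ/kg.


Q_lat = m * h_fg / t
Q_lat = 1929 * 384 / 5902
Q_lat = 125.51 kW

125.51


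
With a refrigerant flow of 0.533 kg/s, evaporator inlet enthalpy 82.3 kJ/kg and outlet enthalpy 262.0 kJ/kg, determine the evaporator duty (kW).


dh = 262.0 - 82.3 = 179.7 kJ/kg
Q_evap = m_dot * dh = 0.533 * 179.7
Q_evap = 95.78 kW

95.78


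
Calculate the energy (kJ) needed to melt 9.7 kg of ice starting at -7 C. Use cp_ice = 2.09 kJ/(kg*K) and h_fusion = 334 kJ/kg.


Sensible heat = cp * dT = 2.09 * 7 = 14.63 kJ/kg
Total per kg = 14.63 + 334 = 348.63 kJ/kg
Q = m * total = 9.7 * 348.63
Q = 3381.7 kJ

3381.7


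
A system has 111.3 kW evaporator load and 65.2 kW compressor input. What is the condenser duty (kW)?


Q_cond = Q_evap + W
Q_cond = 111.3 + 65.2
Q_cond = 176.5 kW

176.5


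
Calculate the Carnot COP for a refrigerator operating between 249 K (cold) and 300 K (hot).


dT = 300 - 249 = 51 K
COP_carnot = T_cold / dT = 249 / 51
COP_carnot = 4.882

4.882


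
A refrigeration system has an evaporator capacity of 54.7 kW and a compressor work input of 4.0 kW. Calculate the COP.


COP = Q_evap / W
COP = 54.7 / 4.0
COP = 13.675

13.675


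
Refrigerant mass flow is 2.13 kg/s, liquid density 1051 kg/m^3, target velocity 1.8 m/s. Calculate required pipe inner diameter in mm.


A = m_dot / (rho * v) = 2.13 / (1051 * 1.8) = 0.00112591183 m^2
d = sqrt(4*A/pi) * 1000
d = 37.9 mm

37.9


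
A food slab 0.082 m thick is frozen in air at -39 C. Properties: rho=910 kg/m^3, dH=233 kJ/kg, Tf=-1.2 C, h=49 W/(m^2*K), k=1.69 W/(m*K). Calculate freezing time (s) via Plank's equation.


dT = -1.2 - (-39) = 37.8 K
term1 = a/(2h) = 0.082/(2*49) = 0.0008367346939
term2 = a^2/(8k) = 0.082^2/(8*1.69) = 0.0004973372781
t = rho*dH*1000/dT * (term1 + term2)
t = 910*233*1000/37.8 * (0.0008367346939 + 0.0004973372781)
t = 7483 s

7483


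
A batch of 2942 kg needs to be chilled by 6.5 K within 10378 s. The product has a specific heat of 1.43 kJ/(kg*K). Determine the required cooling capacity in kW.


Q = m * cp * dT / t
Q = 2942 * 1.43 * 6.5 / 10378
Q = 2.635 kW

2.635


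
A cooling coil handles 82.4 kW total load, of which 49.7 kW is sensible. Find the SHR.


SHR = Q_sensible / Q_total
SHR = 49.7 / 82.4
SHR = 0.603

0.603


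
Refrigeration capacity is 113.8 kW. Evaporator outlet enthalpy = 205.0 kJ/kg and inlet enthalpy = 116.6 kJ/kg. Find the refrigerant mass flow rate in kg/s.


dh = 205.0 - 116.6 = 88.4 kJ/kg
m_dot = Q / dh = 113.8 / 88.4 = 1.2873 kg/s

1.2873


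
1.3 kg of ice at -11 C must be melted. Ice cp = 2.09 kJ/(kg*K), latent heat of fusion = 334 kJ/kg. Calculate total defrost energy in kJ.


Sensible heat = cp * dT = 2.09 * 11 = 22.99 kJ/kg
Total per kg = 22.99 + 334 = 356.99 kJ/kg
Q = m * total = 1.3 * 356.99
Q = 464.1 kJ

464.1


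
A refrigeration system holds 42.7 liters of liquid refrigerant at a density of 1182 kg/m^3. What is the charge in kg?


Charge = V * rho / 1000
Charge = 42.7 * 1182 / 1000
Charge = 50.47 kg

50.47


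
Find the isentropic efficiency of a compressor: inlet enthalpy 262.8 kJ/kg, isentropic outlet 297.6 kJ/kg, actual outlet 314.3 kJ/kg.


dh_ideal = 297.6 - 262.8 = 34.8 kJ/kg
dh_actual = 314.3 - 262.8 = 51.5 kJ/kg
eta_s = dh_ideal / dh_actual = 34.8 / 51.5
eta_s = 0.6757

0.6757


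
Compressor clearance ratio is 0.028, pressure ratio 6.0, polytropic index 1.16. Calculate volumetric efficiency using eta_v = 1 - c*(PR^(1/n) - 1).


PR^(1/n) = 6.0^(1/1.16) = 4.68619162
eta_v = 1 - 0.028 * (4.68619162 - 1)
eta_v = 0.8968

0.8968


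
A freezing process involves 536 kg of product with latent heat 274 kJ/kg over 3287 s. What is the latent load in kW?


Q_lat = m * h_fg / t
Q_lat = 536 * 274 / 3287
Q_lat = 44.68 kW

44.68


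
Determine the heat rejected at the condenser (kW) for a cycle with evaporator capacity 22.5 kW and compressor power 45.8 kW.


Q_cond = Q_evap + W
Q_cond = 22.5 + 45.8
Q_cond = 68.3 kW

68.3


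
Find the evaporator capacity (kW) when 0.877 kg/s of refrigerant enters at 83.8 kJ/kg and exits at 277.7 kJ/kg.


dh = 277.7 - 83.8 = 193.9 kJ/kg
Q_evap = m_dot * dh = 0.877 * 193.9
Q_evap = 170.05 kW

170.05


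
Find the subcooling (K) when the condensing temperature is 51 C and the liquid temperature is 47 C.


Subcooling = T_cond - T_liquid
Subcooling = 51 - 47
Subcooling = 4 K

4


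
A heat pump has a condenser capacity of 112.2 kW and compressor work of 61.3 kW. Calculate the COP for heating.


COP_hp = Q_cond / W
COP_hp = 112.2 / 61.3
COP_hp = 1.83

1.83


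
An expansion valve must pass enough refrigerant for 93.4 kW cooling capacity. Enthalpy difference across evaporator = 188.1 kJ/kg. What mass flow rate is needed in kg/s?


m_dot = Q / dh
m_dot = 93.4 / 188.1
m_dot = 0.4965 kg/s

0.4965


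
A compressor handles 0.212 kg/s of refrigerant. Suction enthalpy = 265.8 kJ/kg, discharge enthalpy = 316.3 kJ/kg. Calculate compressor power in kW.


dh = 316.3 - 265.8 = 50.5 kJ/kg
W = m_dot * dh = 0.212 * 50.5 = 10.71 kW

10.71


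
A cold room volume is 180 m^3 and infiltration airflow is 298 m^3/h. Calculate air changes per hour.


ACH = flow / volume
ACH = 298 / 180
ACH = 1.656

1.656


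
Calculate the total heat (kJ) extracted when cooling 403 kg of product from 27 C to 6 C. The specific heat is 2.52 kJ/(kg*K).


dT = 27 - (6) = 21 K
Q = m * cp * dT = 403 * 2.52 * 21
Q = 21327 kJ

21327


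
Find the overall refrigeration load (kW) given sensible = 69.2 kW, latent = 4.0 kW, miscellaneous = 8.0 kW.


Q_total = Q_s + Q_l + Q_misc
Q_total = 69.2 + 4.0 + 8.0
Q_total = 81.2 kW

81.2


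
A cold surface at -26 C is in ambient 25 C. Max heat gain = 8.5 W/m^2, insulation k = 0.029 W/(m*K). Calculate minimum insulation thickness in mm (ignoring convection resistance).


dT = 25 - (-26) = 51 K
thickness = k * dT / q_max * 1000
thickness = 0.029 * 51 / 8.5 * 1000
thickness = 174.0 mm

174.0


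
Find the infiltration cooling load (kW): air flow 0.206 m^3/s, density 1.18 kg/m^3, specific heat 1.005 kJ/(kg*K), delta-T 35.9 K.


Q = V_dot * rho * cp * dT
Q = 0.206 * 1.18 * 1.005 * 35.9
Q = 8.77 kW

8.77


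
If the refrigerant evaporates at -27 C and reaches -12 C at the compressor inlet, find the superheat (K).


Superheat = T_suction - T_evap
Superheat = -12 - (-27)
Superheat = 15 K

15


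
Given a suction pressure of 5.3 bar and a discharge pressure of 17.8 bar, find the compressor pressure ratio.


PR = P_high / P_low
PR = 17.8 / 5.3
PR = 3.358

3.358


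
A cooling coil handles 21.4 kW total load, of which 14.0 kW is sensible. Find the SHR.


SHR = Q_sensible / Q_total
SHR = 14.0 / 21.4
SHR = 0.654

0.654


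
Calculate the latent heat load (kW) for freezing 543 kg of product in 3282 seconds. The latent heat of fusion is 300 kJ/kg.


Q_lat = m * h_fg / t
Q_lat = 543 * 300 / 3282
Q_lat = 49.63 kW

49.63


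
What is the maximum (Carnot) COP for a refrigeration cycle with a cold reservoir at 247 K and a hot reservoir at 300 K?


dT = 300 - 247 = 53 K
COP_carnot = T_cold / dT = 247 / 53
COP_carnot = 4.66

4.66


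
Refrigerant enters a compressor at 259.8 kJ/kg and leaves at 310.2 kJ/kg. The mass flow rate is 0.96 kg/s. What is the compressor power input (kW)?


dh = 310.2 - 259.8 = 50.4 kJ/kg
W = m_dot * dh = 0.96 * 50.4 = 48.38 kW

48.38


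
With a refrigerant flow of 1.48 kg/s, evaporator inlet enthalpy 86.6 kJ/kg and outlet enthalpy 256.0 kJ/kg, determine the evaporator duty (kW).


dh = 256.0 - 86.6 = 169.4 kJ/kg
Q_evap = m_dot * dh = 1.48 * 169.4
Q_evap = 250.71 kW

250.71


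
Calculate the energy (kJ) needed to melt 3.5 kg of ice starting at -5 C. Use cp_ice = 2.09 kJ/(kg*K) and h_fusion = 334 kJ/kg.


Sensible heat = cp * dT = 2.09 * 5 = 10.45 kJ/kg
Total per kg = 10.45 + 334 = 344.45 kJ/kg
Q = m * total = 3.5 * 344.45
Q = 1205.6 kJ

1205.6
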